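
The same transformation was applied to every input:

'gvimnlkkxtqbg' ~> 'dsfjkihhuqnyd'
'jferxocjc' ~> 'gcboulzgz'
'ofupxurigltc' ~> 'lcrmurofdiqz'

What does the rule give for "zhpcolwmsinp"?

What's happening: shift every letter 3 places backward in the alphabet (wrapping around).
For "zhpcolwmsinp" the result is "wemzlitjpfkm".

wemzlitjpfkm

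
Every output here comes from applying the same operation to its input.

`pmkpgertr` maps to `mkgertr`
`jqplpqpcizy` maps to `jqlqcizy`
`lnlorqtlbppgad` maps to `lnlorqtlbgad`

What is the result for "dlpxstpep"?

dlxste

The rule is to remove every "p".
Applying that to "dlpxstpep" gives "dlxste".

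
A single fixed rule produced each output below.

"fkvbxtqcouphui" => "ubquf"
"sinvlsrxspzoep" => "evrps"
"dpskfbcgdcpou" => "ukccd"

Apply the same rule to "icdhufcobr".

rhci

Each output is the input with this applied: keep one character in every 3, starting at position 1 (positions 1st, 4th, 7th, ...), then swap the first and last characters.
Starting from "icdhufcobr": after the first operation, "ihcr"; after the second, "rhci".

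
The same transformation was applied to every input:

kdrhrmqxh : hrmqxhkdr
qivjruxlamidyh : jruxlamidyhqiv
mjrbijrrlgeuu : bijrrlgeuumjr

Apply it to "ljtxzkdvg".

xzkdvgljt

Each output is the input with this applied: move the first 3 characters to the end (rotate left by 3).
So "ljtxzkdvg" becomes "xzkdvgljt".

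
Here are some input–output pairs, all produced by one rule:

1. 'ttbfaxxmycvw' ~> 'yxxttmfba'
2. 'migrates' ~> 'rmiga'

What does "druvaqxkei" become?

xvurqda

In each case the input is transformed by: delete the last 3 characters, then sort the characters into reverse alphabetical order.
Applying both steps to "druvaqxkei": "druvaqx", then "xvurqda".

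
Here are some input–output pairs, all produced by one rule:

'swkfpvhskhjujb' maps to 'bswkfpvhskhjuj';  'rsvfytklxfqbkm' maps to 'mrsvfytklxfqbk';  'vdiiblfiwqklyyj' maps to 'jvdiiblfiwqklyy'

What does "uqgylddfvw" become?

wuqgylddfv

Rule — move the last character to the front.
On "uqgylddfvw" that produces "wuqgylddfv".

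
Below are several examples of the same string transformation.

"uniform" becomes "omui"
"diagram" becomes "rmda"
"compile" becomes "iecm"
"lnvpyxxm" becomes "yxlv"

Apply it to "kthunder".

What's happening: keep every other character starting from the first (positions 1st, 3rd, 5th, ...), then move the first 2 characters to the end (rotate left by 2).
"kthunder" → "nekh".

nekh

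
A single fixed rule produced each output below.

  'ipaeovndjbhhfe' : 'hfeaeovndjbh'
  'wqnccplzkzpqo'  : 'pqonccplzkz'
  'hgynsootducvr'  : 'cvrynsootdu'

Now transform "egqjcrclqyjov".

jovqjcrclqy

The pattern: delete the first 2 characters, then move the last 3 characters to the front (rotate right by 3).
For "egqjcrclqyjov" the result is "jovqjcrclqy".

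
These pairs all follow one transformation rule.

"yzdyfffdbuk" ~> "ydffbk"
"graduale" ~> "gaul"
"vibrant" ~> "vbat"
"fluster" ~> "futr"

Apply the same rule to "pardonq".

The rule is to keep every other character starting from the first (positions 1st, 3rd, 5th, ...).
Doing the same to "pardonq": "proq".

proq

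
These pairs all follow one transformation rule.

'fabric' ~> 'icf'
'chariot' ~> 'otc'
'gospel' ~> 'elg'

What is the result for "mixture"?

rem

The transformation: move the last 2 characters to the front (rotate right by 2), then keep only the first 3 characters.
Starting from "mixture": after the first operation, "remixtu"; after the second, "rem".
(Check on "fabric": → "icfabr" → "icf" ✓)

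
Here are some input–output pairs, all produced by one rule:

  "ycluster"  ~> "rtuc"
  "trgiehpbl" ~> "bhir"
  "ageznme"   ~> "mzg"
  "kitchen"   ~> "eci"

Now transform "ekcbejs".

The pattern: keep every other character starting from the second (positions 2nd, 4th, 6th, ...), then reverse the string.
"ekcbejs" → "kbj" → "jbk".
(Check on "ycluster": → "cutr" → "rtuc" ✓)

jbk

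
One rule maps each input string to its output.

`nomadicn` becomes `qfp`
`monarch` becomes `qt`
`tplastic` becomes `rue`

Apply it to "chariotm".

jko

Rule — shift every letter 2 places forward in the alphabet (wrapping around), then keep one character in every 3, starting at position 2 (positions 2nd, 5th, 8th, ...).
Applying both steps to "chariotm": "ejctkqvo", then "jko".
(Check on "monarch": → "oqpctej" → "qt" ✓)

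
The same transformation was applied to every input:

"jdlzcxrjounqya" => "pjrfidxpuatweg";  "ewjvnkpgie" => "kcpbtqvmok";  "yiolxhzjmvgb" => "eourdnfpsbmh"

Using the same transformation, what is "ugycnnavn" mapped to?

ameittgbt

In each case the input is transformed by: shift every letter 6 places forward in the alphabet (wrapping around).
Applying that to "ugycnnavn" gives "ameittgbt".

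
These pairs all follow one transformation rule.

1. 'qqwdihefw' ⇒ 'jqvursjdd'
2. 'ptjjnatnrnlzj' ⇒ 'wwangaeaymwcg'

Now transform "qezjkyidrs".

mwxlvqefdr

The transformation: shift every letter 13 places forward in the alphabet (wrapping around) — i.e. ROT13, then move the first 2 characters to the end (rotate left by 2).
Applying both steps to "qezjkyidrs": "drmwxlvqef", then "mwxlvqefdr".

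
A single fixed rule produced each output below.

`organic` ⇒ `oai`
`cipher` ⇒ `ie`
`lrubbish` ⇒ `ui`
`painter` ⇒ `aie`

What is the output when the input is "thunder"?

ue

Rule — keep only the vowels.
On "thunder" that produces "ue".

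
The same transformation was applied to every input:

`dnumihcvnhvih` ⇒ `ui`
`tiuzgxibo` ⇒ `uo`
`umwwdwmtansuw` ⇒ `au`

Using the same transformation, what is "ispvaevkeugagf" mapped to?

The transformation: keep one character in every 3, starting at position 3 (positions 3rd, 6th, 9th, ...), then keep only the vowels.
On "ispvaevkeugagf": the first step gives "peea", and the second then gives "eea".

eea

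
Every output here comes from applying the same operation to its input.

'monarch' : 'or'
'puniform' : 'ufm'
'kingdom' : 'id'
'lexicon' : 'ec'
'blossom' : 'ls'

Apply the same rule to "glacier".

What's happening: keep one character in every 3, starting at position 2 (positions 2nd, 5th, 8th, ...).
So "glacier" becomes "li".

li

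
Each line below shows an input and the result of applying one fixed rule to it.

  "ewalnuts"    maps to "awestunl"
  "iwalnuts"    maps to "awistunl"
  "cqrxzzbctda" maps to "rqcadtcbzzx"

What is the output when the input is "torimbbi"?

Each output is the input with this applied: reverse the string, then move the last 3 characters to the front (rotate right by 3).
Starting from "torimbbi": after the first operation, "ibbmirot"; after the second, "rotibbmi".

rotibbmi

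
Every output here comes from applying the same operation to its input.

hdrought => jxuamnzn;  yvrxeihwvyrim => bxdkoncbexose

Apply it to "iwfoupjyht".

cluavpenzo

Looking at the pairs, the operation is to shift every letter 6 places forward in the alphabet (wrapping around), then move the first character to the end.
On "iwfoupjyht": the first step gives "ocluavpenz", and the second then gives "cluavpenzo".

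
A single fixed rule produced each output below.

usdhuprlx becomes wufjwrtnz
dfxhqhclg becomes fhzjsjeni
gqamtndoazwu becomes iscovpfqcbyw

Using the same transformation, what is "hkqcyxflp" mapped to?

Looking at the pairs, the operation is to shift every letter 2 places forward in the alphabet (wrapping around).
"hkqcyxflp" → "jmseazhnr".

jmseazhnr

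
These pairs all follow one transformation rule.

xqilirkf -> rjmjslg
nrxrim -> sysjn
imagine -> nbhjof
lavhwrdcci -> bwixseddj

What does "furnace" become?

vsobdf

In each case the input is transformed by: delete the first character, then shift every letter 1 place forward in the alphabet (wrapping around).
For "furnace", step one produces "urnace"; step two turns that into "vsobdf".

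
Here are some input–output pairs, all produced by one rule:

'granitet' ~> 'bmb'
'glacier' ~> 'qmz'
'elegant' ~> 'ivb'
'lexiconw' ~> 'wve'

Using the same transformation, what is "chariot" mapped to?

qwb

Looking at the pairs, the operation is to shift every letter 8 places forward in the alphabet (wrapping around), then keep only the last 3 characters.
Working it through for "chariot": intermediate "kpizqwb", final "qwb".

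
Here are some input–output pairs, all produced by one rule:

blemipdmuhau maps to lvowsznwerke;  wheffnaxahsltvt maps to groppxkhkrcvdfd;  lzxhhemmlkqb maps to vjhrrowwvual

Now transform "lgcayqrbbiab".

vqmkiabllskl

Rule — shift every letter 10 places forward in the alphabet (wrapping around).
Applying that to "lgcayqrbbiab" gives "vqmkiabllskl".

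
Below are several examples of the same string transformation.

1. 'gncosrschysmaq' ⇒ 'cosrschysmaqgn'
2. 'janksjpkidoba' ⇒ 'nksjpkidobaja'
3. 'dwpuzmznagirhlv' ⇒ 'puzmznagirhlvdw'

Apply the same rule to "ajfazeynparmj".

fazeynparmjaj

Each output is the input with this applied: move the first 2 characters to the end (rotate left by 2).
"ajfazeynparmj" → "fazeynparmjaj".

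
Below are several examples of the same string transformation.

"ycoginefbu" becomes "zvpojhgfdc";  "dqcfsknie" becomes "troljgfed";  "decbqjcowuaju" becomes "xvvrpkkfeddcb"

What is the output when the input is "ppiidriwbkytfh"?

In each case the input is transformed by: shift every letter 1 place forward in the alphabet (wrapping around), then sort the characters into reverse alphabetical order.
Applying both steps to "ppiidriwbkytfh": "qqjjesjxclzugi", then "zxusqqljjjigec".
(Check on "dqcfsknie": → "erdgtlojf" → "troljgfed" ✓)

zxusqqljjjigec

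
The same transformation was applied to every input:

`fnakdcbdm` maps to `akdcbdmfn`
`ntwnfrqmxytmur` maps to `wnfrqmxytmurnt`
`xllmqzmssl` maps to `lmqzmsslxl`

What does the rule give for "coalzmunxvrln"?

In each case the input is transformed by: move the first 2 characters to the end (rotate left by 2).
Applying that to "coalzmunxvrln" gives "alzmunxvrlnco".

alzmunxvrlnco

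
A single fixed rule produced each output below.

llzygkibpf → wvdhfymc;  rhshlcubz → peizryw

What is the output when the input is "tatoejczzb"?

qlbgzwwy

What's happening: delete the first 2 characters, then shift every letter 3 places backward in the alphabet (wrapping around).
"tatoejczzb" → "toejczzb" → "qlbgzwwy".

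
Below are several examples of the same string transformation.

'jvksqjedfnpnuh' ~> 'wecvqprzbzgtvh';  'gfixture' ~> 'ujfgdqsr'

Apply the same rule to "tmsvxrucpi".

What's happening: move the first 2 characters to the end (rotate left by 2), then shift every letter 12 places forward in the alphabet (wrapping around).
On "tmsvxrucpi" that produces "ehjdgobufy".

ehjdgobufy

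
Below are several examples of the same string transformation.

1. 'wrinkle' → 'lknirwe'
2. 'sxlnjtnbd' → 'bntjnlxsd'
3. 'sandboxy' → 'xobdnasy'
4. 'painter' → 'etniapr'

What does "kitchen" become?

ehctikn

Each output is the input with this applied: move the last character to the front, then reverse the string.
Applying both steps to "kitchen": "nkitche", then "ehctikn".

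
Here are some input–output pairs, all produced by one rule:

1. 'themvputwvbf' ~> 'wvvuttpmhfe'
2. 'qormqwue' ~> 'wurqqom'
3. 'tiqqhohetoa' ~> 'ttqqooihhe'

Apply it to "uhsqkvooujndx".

xvuusqoonkjh

The transformation: sort the characters into reverse alphabetical order, then delete the last character.
Starting from "uhsqkvooujndx": after the first operation, "xvuusqoonkjhd"; after the second, "xvuusqoonkjh".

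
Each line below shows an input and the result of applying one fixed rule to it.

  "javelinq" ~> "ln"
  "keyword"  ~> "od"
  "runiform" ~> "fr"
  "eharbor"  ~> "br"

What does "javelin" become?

The pattern: keep every other character starting from the first (positions 1st, 3rd, 5th, ...), then delete the first 2 characters.
Applying both steps to "javelin": "jvln", then "ln".

ln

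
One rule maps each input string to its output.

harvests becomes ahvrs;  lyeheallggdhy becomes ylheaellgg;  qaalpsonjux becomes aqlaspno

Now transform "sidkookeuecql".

iskdooekeu

In each case the input is transformed by: swap each adjacent pair of characters (1↔2, 3↔4, ...), then delete the last 3 characters.
So "sidkookeuecql" becomes "iskdooekeu".
(Check on "qaalpsonjux": → "aqlaspnoujx" → "aqlaspno" ✓)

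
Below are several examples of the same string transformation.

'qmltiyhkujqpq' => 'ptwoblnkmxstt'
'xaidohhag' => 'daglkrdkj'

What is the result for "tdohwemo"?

Rule — shift every letter 3 places forward in the alphabet (wrapping around), then swap each adjacent pair of characters (1↔2, 3↔4, ...).
"tdohwemo" → "wgrkzhpr" → "gwkrhzrp".

gwkrhzrp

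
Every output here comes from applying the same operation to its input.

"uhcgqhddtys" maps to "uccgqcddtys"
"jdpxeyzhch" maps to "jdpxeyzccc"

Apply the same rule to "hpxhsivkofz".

Looking at the pairs, the operation is to replace every "h" with "c".
So "hpxhsivkofz" becomes "cpxcsivkofz".

cpxcsivkofz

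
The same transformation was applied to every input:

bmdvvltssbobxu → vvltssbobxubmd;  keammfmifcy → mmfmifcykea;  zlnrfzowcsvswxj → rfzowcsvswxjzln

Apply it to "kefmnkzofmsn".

Looking at the pairs, the operation is to move the first 3 characters to the end (rotate left by 3).
"kefmnkzofmsn" → "mnkzofmsnkef".

mnkzofmsnkef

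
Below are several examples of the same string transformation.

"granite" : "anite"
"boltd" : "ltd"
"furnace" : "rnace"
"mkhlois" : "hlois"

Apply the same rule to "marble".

rble

In each case the input is transformed by: delete the first 2 characters.
So "marble" becomes "rble".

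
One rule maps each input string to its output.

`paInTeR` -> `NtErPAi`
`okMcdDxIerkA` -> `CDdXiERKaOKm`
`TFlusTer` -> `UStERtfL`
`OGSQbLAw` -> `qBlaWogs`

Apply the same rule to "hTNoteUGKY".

The rule is to flip the case of every letter, then move the first 3 characters to the end (rotate left by 3).
Working it through for "hTNoteUGKY": intermediate "HtnOTEugky", final "OTEugkyHtn".

OTEugkyHtn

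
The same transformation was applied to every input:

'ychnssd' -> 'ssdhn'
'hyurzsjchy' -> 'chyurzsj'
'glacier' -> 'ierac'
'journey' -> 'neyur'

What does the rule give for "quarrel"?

Rule — delete the first 2 characters, then move the last 3 characters to the front (rotate right by 3).
"quarrel" → "relar".

relar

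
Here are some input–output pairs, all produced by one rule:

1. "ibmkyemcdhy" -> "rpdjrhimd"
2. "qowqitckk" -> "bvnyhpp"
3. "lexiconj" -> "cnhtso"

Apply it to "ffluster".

qzxyjw

Each output is the input with this applied: delete the first 2 characters, then shift every letter 5 places forward in the alphabet (wrapping around).
On "ffluster": the first step gives "luster", and the second then gives "qzxyjw".
(Check on "qowqitckk": → "wqitckk" → "bvnyhpp" ✓)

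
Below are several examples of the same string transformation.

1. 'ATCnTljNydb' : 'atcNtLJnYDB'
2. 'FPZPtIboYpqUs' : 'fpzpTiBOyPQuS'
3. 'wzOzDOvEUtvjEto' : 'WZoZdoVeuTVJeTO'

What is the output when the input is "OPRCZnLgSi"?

oprczNlGsI

Each output is the input with this applied: flip the case of every letter.
Doing the same to "OPRCZnLgSi": "oprczNlGsI".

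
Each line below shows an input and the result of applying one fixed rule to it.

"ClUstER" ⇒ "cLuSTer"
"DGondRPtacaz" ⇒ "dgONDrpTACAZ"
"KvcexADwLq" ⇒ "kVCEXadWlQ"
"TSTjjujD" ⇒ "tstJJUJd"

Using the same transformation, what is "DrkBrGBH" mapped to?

In each case the input is transformed by: flip the case of every letter.
"DrkBrGBH" → "dRKbRgbh".

dRKbRgbh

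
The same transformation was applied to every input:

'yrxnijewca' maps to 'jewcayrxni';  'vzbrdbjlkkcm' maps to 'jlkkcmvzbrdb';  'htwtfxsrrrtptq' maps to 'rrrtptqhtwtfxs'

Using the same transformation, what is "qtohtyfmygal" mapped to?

The transformation: swap the front and back halves of the string.
On "qtohtyfmygal" that produces "fmygalqtohty".

fmygalqtohty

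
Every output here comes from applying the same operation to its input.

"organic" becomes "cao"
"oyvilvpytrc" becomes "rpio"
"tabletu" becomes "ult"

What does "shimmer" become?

The transformation: keep one character in every 3, starting at position 1 (positions 1st, 4th, 7th, ...), then reverse the string.
So "shimmer" becomes "rms".

rms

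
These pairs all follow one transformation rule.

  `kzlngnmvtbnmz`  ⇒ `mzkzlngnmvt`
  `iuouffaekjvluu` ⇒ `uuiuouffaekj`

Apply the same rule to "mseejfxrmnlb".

What's happening: move the last 2 characters to the front (rotate right by 2), then delete the last 2 characters.
Applying both steps to "mseejfxrmnlb": "lbmseejfxrmn", then "lbmseejfxr".

lbmseejfxr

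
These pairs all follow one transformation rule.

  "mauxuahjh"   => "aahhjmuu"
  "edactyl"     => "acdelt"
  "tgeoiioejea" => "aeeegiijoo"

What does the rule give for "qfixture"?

The rule is to sort the characters into alphabetical order, then delete the last character.
On "qfixture": the first step gives "efiqrtux", and the second then gives "efiqrtu".

efiqrtu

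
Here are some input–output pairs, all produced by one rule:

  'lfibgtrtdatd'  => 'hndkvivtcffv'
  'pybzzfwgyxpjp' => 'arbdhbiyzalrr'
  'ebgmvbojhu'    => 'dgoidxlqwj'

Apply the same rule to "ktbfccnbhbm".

Looking at the pairs, the operation is to swap each adjacent pair of characters (1↔2, 3↔4, ...), then shift every letter 2 places forward in the alphabet (wrapping around).
Applying that to "ktbfccnbhbm" gives "vmhdeedpdjo".

vmhdeedpdjo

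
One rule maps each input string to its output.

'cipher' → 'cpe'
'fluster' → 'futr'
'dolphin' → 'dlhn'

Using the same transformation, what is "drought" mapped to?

dogt

The pattern: keep every other character starting from the first (positions 1st, 3rd, 5th, ...).
Applying that to "drought" gives "dogt".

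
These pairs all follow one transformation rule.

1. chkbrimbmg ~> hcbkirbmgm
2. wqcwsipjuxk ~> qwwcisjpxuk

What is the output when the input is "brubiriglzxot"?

Each output is the input with this applied: swap each adjacent pair of characters (1↔2, 3↔4, ...).
So "brubiriglzxot" becomes "rbburigizloxt".

rbburigizloxt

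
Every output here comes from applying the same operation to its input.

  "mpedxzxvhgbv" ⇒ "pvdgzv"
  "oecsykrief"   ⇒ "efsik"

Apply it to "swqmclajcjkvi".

Looking at the pairs, the operation is to keep every other character starting from the second (positions 2nd, 4th, 6th, ...), then take characters alternately from the front and the back (1st, last, 2nd, 2nd-last, ...).
On "swqmclajcjkvi": the first step gives "wmljjv", and the second then gives "wvmjlj".

wvmjlj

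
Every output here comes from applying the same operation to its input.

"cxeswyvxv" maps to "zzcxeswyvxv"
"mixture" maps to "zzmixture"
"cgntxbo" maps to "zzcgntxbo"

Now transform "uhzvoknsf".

Each output is the input with this applied: prepend "zz".
"uhzvoknsf" → "zzuhzvoknsf".

zzuhzvoknsf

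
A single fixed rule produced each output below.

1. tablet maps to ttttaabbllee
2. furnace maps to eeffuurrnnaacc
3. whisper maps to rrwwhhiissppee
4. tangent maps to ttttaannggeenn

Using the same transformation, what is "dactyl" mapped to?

llddaaccttyy

The pattern: double every character, then move the last 2 characters to the front (rotate right by 2).
Starting from "dactyl": after the first operation, "ddaaccttyyll"; after the second, "llddaaccttyy".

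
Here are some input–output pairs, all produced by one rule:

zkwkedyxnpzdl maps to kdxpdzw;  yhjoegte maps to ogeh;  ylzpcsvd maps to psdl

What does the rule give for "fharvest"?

The rule is to move the first 3 characters to the end (rotate left by 3), then keep every other character starting from the first (positions 1st, 3rd, 5th, ...).
So "fharvest" becomes "reth".

reth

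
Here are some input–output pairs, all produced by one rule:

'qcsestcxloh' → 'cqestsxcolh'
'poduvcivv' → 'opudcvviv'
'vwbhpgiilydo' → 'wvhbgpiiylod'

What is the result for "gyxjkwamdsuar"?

Each output is the input with this applied: swap each adjacent pair of characters (1↔2, 3↔4, ...).
On "gyxjkwamdsuar" that produces "ygjxwkmasdaur".

ygjxwkmasdaur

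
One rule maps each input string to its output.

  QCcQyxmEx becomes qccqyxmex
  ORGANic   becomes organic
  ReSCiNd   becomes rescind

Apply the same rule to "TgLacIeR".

tglacier

The rule is to convert every letter to lowercase.
So "TgLacIeR" becomes "tglacier".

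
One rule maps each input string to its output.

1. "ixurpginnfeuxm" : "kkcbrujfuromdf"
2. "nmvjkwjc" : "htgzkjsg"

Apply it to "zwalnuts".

krqpwtxi

In each case the input is transformed by: shift every letter 3 places backward in the alphabet (wrapping around), then swap the front and back halves of the string.
"zwalnuts" → "krqpwtxi".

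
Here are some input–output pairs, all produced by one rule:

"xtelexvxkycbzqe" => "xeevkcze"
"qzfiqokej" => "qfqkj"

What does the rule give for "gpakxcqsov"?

gaxqo

What's happening: keep every other character starting from the first (positions 1st, 3rd, 5th, ...).
Doing the same to "gpakxcqsov": "gaxqo".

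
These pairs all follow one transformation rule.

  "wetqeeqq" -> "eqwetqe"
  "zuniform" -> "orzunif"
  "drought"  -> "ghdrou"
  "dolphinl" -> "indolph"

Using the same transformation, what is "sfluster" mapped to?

The transformation: delete the last character, then move the last 2 characters to the front (rotate right by 2).
For "sfluster", step one produces "sfluste"; step two turns that into "tesflus".

tesflus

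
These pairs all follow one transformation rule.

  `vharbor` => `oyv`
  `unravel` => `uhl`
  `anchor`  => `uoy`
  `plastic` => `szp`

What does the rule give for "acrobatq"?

jvhx

Rule — keep every other character starting from the second (positions 2nd, 4th, 6th, ...), then shift every letter 7 places forward in the alphabet (wrapping around).
On "acrobatq": the first step gives "coaq", and the second then gives "jvhx".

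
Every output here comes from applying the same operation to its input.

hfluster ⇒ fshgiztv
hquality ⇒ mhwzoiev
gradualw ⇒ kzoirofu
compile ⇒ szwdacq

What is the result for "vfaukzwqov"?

The rule is to reverse the string, then shift every letter 12 places backward in the alphabet (wrapping around).
Starting from "vfaukzwqov": after the first operation, "voqwzkuafv"; after the second, "jceknyiotj".
(Check on "compile": → "elipmoc" → "szwdacq" ✓)

jceknyiotj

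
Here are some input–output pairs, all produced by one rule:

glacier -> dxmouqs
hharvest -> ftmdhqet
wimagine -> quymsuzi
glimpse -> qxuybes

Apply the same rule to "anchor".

dzotam

Each output is the input with this applied: swap the first and last characters, then shift every letter 12 places forward in the alphabet (wrapping around).
"anchor" → "rnchoa" → "dzotam".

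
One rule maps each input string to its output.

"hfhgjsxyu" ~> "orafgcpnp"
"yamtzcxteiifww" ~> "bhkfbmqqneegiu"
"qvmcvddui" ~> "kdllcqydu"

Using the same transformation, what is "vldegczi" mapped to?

mokhqdtl

The rule is to shift every letter 8 places forward in the alphabet (wrapping around), then move the first 3 characters to the end (rotate left by 3).
"vldegczi" → "dtlmokhq" → "mokhqdtl".
(Check on "hfhgjsxyu": → "pnporafgc" → "orafgcpnp" ✓)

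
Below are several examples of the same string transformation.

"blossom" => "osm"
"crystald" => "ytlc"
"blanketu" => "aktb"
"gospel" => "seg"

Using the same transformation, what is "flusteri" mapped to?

Rule — move the first character to the end, then keep every other character starting from the second (positions 2nd, 4th, 6th, ...).
On "flusteri": the first step gives "lusterif", and the second then gives "utrf".

utrf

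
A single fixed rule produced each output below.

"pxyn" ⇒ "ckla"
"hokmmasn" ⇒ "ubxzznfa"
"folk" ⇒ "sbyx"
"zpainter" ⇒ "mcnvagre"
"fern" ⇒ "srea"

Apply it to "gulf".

The rule is to shift every letter 13 places forward in the alphabet (wrapping around) — i.e. ROT13.
Doing the same to "gulf": "thys".

thys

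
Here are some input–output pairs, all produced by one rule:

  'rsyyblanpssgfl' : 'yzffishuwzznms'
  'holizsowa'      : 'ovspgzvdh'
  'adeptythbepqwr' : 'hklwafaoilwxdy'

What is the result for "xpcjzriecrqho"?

Rule — shift every letter 7 places forward in the alphabet (wrapping around).
"xpcjzriecrqho" → "ewjqgypljyxov".

ewjqgypljyxov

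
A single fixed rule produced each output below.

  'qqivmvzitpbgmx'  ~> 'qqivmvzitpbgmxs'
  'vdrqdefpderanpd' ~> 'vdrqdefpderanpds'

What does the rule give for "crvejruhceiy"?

crvejruhceiys

In each case the input is transformed by: append "s".
On "crvejruhceiy" that produces "crvejruhceiys".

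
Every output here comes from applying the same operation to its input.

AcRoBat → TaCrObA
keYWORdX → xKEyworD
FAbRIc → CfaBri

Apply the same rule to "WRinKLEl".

The pattern: move the last character to the front, then flip the case of every letter.
For "WRinKLEl", step one produces "lWRinKLE"; step two turns that into "LwrINkle".

LwrINkle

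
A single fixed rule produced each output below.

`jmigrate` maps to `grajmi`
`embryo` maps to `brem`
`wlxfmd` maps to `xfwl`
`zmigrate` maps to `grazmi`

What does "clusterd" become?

steclu

In each case the input is transformed by: delete the last 2 characters, then swap the front and back halves of the string.
Working it through for "clusterd": intermediate "cluste", final "steclu".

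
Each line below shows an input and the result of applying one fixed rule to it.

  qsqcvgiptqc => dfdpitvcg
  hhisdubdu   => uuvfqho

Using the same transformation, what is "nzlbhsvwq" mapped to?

amyoufi

Each output is the input with this applied: delete the last 2 characters, then shift every letter 13 places forward in the alphabet (wrapping around) — i.e. ROT13.
Starting from "nzlbhsvwq": after the first operation, "nzlbhsv"; after the second, "amyoufi".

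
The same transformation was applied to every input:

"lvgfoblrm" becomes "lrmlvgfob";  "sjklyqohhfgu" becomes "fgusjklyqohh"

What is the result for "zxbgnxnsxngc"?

What's happening: move the last 3 characters to the front (rotate right by 3).
"zxbgnxnsxngc" → "ngczxbgnxnsx".

ngczxbgnxnsx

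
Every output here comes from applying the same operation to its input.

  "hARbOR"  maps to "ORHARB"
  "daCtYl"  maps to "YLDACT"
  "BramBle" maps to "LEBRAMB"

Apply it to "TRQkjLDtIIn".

The rule is to move the last 2 characters to the front (rotate right by 2), then convert every letter to uppercase.
Doing the same to "TRQkjLDtIIn": "INTRQKJLDTI".

INTRQKJLDTI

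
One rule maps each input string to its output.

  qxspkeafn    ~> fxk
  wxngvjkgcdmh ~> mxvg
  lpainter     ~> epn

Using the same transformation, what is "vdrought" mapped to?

hdu

Rule — move the last 3 characters to the front (rotate right by 3), then keep one character in every 3, starting at position 2 (positions 2nd, 5th, 8th, ...).
Applying both steps to "vdrought": "ghtvdrou", then "hdu".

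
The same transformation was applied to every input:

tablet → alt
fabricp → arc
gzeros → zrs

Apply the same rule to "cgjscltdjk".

gsldk

In each case the input is transformed by: keep every other character starting from the second (positions 2nd, 4th, 6th, ...).
On "cgjscltdjk" that produces "gsldk".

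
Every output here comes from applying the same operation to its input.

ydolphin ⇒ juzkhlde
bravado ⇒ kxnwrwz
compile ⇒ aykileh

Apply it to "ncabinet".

pjywxeja

The rule is to move the last character to the front, then shift every letter 4 places backward in the alphabet (wrapping around).
Applying both steps to "ncabinet": "tncabine", then "pjywxeja".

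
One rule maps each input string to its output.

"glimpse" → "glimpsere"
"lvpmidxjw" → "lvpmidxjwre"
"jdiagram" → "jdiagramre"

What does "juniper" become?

In each case the input is transformed by: append "re".
On "juniper" that produces "juniperre".

juniperre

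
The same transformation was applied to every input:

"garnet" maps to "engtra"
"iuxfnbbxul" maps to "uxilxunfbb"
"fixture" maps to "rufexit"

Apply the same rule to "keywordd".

drkdyeow

Looking at the pairs, the operation is to move the last 3 characters to the front (rotate right by 3), then swap each adjacent pair of characters (1↔2, 3↔4, ...).
On "keywordd": the first step gives "rddkeywo", and the second then gives "drkdyeow".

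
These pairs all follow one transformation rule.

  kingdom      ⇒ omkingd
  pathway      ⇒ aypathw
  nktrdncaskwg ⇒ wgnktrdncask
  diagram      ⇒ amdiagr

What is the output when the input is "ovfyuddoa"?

oaovfyudd

The rule is to move the last 2 characters to the front (rotate right by 2).
For "ovfyuddoa" the result is "oaovfyudd".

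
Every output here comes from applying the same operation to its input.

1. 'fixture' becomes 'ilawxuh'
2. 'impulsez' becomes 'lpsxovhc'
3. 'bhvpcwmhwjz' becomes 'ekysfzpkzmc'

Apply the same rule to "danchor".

gdqfkru

In each case the input is transformed by: shift every letter 3 places forward in the alphabet (wrapping around).
On "danchor" that produces "gdqfkru".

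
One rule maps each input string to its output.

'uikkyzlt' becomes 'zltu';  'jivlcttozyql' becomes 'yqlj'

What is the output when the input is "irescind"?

Looking at the pairs, the operation is to move the last 3 characters to the front (rotate right by 3), then keep only the first 4 characters.
On "irescind" that produces "indi".
(Check on "jivlcttozyql": → "yqljivlcttoz" → "yqlj" ✓)

indi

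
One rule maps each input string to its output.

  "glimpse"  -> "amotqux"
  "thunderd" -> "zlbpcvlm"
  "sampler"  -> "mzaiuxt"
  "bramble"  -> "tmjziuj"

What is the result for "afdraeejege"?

ominlzimmrm

What's happening: move the last 2 characters to the front (rotate right by 2), then shift every letter 8 places forward in the alphabet (wrapping around).
"afdraeejege" → "geafdraeeje" → "ominlzimmrm".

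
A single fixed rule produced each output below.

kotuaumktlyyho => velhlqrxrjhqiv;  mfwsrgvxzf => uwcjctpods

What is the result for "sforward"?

xoapclot

The transformation: shift every letter 3 places backward in the alphabet (wrapping around), then move the last 3 characters to the front (rotate right by 3).
For "sforward", step one produces "pclotxoa"; step two turns that into "xoapclot".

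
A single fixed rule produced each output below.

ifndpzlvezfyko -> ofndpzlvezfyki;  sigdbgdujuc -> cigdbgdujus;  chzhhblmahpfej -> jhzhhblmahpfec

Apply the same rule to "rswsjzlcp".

Each output is the input with this applied: swap the first and last characters.
"rswsjzlcp" → "pswsjzlcr".

pswsjzlcr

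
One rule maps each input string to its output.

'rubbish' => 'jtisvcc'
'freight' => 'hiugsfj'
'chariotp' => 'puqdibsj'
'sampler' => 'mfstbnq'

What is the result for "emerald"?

The rule is to shift every letter 1 place forward in the alphabet (wrapping around), then move the last 3 characters to the front (rotate right by 3).
Applying both steps to "emerald": "fnfsbme", then "bmefnfs".

bmefnfs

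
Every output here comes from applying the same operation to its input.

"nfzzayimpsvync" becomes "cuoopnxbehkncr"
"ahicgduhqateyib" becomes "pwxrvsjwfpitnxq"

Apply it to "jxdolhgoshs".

ymsdawvdhwh

What's happening: shift every letter 11 places backward in the alphabet (wrapping around).
For "jxdolhgoshs" the result is "ymsdawvdhwh".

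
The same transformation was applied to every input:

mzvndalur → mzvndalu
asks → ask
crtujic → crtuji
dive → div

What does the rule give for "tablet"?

table

Looking at the pairs, the operation is to delete the last character.
Doing the same to "tablet": "table".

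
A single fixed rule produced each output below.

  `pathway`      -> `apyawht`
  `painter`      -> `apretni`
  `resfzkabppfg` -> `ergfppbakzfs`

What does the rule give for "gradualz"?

Each output is the input with this applied: move the first 2 characters to the end (rotate left by 2), then reverse the string.
On "gradualz": the first step gives "adualzgr", and the second then gives "rgzlauda".

rgzlauda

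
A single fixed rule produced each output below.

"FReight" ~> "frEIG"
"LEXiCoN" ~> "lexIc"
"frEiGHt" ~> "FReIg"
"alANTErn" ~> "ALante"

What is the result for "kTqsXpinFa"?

What's happening: delete the last 2 characters, then flip the case of every letter.
"kTqsXpinFa" → "kTqsXpin" → "KtQSxPIN".

KtQSxPIN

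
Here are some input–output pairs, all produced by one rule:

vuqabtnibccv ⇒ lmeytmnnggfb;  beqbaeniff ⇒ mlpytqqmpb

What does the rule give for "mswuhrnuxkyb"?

fscyfivjmxdh

The pattern: shift every letter 11 places forward in the alphabet (wrapping around), then move the first 3 characters to the end (rotate left by 3).
Applying both steps to "mswuhrnuxkyb": "xdhfscyfivjm", then "fscyfivjmxdh".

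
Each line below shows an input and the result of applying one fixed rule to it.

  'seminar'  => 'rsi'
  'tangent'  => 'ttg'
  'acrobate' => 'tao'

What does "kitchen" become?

Looking at the pairs, the operation is to keep one character in every 3, starting at position 1 (positions 1st, 4th, 7th, ...), then move the last character to the front.
For "kitchen", step one produces "kcn"; step two turns that into "nkc".

nkc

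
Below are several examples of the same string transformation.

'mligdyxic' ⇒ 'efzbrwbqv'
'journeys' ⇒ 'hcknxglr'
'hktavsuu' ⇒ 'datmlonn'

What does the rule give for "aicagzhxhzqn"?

The pattern: swap each adjacent pair of characters (1↔2, 3↔4, ...), then shift every letter 7 places backward in the alphabet (wrapping around).
Applying both steps to "aicagzhxhzqn": "iaaczgxhzhnq", then "bttvszqasagj".

bttvszqasagj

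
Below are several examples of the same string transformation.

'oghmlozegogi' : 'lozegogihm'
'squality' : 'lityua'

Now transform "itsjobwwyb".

obwwybsj

The pattern: delete the first 2 characters, then move the first 2 characters to the end (rotate left by 2).
"itsjobwwyb" → "sjobwwyb" → "obwwybsj".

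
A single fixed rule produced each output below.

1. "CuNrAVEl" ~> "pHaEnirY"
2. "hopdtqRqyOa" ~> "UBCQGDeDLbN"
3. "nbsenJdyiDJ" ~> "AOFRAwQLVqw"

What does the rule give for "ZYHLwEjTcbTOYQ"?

What's happening: flip the case of every letter, then shift every letter 13 places forward in the alphabet (wrapping around) — i.e. ROT13.
"ZYHLwEjTcbTOYQ" → "zyhlWeJtCBtoyq" → "mluyJrWgPOgbld".

mluyJrWgPOgbld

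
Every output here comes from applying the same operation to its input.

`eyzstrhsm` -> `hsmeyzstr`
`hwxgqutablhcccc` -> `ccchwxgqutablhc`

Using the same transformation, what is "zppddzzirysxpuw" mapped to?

puwzppddzzirysx

What's happening: move the last 3 characters to the front (rotate right by 3).
Doing the same to "zppddzzirysxpuw": "puwzppddzzirysx".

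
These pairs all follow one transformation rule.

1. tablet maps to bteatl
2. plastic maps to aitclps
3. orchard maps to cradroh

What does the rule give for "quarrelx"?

aerxluqr

The pattern: swap each adjacent pair of characters (1↔2, 3↔4, ...), then move the first 3 characters to the end (rotate left by 3).
On "quarrelx": the first step gives "uqraerxl", and the second then gives "aerxluqr".
(Check on "plastic": → "lpsaitc" → "aitclps" ✓)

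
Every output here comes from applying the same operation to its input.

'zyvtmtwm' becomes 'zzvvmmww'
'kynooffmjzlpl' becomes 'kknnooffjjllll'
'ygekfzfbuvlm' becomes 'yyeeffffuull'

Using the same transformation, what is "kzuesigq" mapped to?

What's happening: keep every other character starting from the first (positions 1st, 3rd, 5th, ...), then double every character.
Applying that to "kzuesigq" gives "kkuussgg".

kkuussgg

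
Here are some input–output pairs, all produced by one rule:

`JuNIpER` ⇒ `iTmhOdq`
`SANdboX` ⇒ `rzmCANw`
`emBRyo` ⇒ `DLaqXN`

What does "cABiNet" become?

BzaHmDS

Each output is the input with this applied: flip the case of every letter, then shift every letter 1 place backward in the alphabet (wrapping around).
On "cABiNet": the first step gives "CabInET", and the second then gives "BzaHmDS".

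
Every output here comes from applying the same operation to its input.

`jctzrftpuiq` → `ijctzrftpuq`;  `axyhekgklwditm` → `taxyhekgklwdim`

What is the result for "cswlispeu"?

The pattern: move the last character to the front, then swap the first and last characters.
Starting from "cswlispeu": after the first operation, "ucswlispe"; after the second, "ecswlispu".
(Check on "axyhekgklwditm": → "maxyhekgklwdit" → "taxyhekgklwdim" ✓)

ecswlispu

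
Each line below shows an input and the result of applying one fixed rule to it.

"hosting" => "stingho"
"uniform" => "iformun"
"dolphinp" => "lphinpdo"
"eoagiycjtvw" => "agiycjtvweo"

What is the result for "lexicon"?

What's happening: move the first 2 characters to the end (rotate left by 2).
So "lexicon" becomes "xiconle".

xiconle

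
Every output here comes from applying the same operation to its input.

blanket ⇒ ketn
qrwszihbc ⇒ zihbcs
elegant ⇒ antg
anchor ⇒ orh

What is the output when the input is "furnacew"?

The pattern: delete the first 3 characters, then move the first character to the end.
On "furnacew": the first step gives "nacew", and the second then gives "acewn".

acewn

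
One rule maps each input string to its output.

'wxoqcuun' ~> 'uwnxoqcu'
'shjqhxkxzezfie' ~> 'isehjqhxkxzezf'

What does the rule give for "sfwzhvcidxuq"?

Each output is the input with this applied: swap the first and last characters, then move the last 2 characters to the front (rotate right by 2).
Starting from "sfwzhvcidxuq": after the first operation, "qfwzhvcidxus"; after the second, "usqfwzhvcidx".
(Check on "wxoqcuun": → "nxoqcuuw" → "uwnxoqcu" ✓)

usqfwzhvcidx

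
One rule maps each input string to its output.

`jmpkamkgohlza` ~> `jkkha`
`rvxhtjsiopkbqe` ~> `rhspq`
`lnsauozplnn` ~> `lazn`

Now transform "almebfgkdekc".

What's happening: keep one character in every 3, starting at position 1 (positions 1st, 4th, 7th, ...).
Applying that to "almebfgkdekc" gives "aege".

aege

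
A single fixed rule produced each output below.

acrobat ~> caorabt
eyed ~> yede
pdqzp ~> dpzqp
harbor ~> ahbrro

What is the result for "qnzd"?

nqdz

The rule is to swap each adjacent pair of characters (1↔2, 3↔4, ...).
Doing the same to "qnzd": "nqdz".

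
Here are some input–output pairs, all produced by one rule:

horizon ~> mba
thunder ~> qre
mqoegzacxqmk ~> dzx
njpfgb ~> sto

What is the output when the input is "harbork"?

bex

Looking at the pairs, the operation is to shift every letter 13 places forward in the alphabet (wrapping around) — i.e. ROT13, then keep only the last 3 characters.
Applying both steps to "harbork": "uneobex", then "bex".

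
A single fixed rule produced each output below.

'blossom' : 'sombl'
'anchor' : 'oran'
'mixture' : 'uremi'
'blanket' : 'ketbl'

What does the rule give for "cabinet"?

netca

The rule is to move the first 2 characters to the end (rotate left by 2), then delete the first 2 characters.
Starting from "cabinet": after the first operation, "binetca"; after the second, "netca".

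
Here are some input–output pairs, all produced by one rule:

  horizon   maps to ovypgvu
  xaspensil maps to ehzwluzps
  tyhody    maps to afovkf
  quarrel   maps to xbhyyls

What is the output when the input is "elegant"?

What's happening: shift every letter 7 places forward in the alphabet (wrapping around).
Applying that to "elegant" gives "lslnhua".

lslnhua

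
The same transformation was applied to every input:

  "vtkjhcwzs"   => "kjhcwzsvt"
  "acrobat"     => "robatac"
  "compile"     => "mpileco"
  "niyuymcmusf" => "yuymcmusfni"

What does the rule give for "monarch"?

What's happening: move the first 2 characters to the end (rotate left by 2).
For "monarch" the result is "narchmo".

narchmo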